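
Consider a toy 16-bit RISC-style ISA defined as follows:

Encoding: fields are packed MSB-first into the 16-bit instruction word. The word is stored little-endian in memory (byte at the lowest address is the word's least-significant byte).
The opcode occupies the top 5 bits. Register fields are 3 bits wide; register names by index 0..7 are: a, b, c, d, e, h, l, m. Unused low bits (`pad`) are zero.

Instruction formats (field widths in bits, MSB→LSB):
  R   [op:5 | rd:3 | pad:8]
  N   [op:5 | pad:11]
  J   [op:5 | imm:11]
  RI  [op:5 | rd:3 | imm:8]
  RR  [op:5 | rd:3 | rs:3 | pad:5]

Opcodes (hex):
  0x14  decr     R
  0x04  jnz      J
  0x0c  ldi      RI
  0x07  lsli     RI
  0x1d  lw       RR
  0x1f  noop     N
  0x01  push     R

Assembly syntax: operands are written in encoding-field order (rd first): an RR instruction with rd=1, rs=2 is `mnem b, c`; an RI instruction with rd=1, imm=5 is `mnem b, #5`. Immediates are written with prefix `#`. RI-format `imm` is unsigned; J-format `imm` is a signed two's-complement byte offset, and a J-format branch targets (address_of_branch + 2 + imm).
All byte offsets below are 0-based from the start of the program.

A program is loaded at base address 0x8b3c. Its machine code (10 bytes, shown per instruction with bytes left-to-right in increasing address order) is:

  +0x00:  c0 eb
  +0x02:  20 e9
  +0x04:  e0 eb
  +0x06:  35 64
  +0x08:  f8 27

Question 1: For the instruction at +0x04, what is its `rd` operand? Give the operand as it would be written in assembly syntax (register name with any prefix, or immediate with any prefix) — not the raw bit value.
d

+0x04: e0 eb ⇒ word 0xebe0 (little)
  opcode bits[15:11]=0x1d: lw/RR
  rd: (w>>8)&0x7=0x3 → d
  rs: (w>>5)&0x7=0x7 → m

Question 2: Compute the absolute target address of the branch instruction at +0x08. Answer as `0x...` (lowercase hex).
0x8b3e

[08] f8 27 → 0x27f8
  top 5b → 0x4 → jnz [J]
  [10:0] imm=2040 (s11→-8) = #-8
  target = base 0x8b3c + off 0x08 + 2 + imm -8 = 0x8b3e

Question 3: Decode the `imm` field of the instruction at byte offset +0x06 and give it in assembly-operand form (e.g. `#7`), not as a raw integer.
+0x06: 35 64 ⇒ word 0x6435 (little)
  top 5b → 0xc → ldi [RI]
  rd: (w>>8)&0x7=0x4 → e
  imm: (w>>0)&0xff=0x35 → #53

#53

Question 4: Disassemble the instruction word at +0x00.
@+00  little-endian(c0 eb) = 0xebc0
  top 5b → 0x1d → lw [RR]
  rd@[10:8]=0x3 ⇒ d
  rs@[7:5]=0x6 ⇒ l

lw d, l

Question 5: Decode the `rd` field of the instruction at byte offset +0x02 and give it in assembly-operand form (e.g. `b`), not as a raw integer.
b

+0x02: 20 e9 ⇒ word 0xe920 (little)
  top 5b → 0x1d → lw [RR]
  rd@[10:8]=0x1 ⇒ b
  rs@[7:5]=0x1 ⇒ b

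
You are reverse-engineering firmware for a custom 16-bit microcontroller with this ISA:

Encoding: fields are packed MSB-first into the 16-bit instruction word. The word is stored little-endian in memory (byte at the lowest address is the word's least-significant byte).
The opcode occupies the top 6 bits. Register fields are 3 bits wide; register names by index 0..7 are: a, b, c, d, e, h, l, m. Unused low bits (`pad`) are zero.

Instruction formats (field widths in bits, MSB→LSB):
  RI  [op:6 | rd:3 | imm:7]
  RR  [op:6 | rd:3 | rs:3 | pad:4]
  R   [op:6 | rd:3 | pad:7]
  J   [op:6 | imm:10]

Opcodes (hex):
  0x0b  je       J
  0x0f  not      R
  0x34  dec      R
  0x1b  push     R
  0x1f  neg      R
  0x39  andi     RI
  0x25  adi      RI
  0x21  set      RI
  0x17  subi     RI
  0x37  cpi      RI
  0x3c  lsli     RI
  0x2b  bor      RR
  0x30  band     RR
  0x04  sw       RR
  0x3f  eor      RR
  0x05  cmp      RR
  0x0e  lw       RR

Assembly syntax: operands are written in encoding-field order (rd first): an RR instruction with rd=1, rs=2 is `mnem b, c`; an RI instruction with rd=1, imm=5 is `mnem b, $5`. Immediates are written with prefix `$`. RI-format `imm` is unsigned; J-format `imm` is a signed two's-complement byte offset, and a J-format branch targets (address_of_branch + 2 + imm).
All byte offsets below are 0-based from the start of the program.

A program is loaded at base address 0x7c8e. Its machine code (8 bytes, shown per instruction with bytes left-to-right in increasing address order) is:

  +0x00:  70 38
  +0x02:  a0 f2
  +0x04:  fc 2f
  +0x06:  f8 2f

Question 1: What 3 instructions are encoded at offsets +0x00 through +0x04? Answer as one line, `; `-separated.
lw a, m; lsli h, $32; je $-4

@+00  little-endian(70 38) = 0x3870
  top 6b → 0xe → lw [RR]
  rd: (w>>7)&0x7=0x0 → a
  rs: (w>>4)&0x7=0x7 → m
@+02  little-endian(a0 f2) = 0xf2a0
  top 6b → 0x3c → lsli [RI]
  rd: (w>>7)&0x7=0x5 → h
  imm: (w>>0)&0x7f=0x20 → $32
@+04  little-endian(fc 2f) = 0x2ffc
  top 6b → 0xb → je [J]
  imm: (w>>0)&0x3ff=0x3fc (s10→-4) → $-4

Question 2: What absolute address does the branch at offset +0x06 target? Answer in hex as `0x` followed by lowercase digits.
+0x06: f8 2f ⇒ word 0x2ff8 (little)
  op=0x2ff8>>10=0xb ⇒ je (J)
  imm@[9:0]=0x3f8 (s10→-8) ⇒ $-8
  target = base 0x7c8e + off 0x06 + 2 + imm -8 = 0x7c8e

0x7c8e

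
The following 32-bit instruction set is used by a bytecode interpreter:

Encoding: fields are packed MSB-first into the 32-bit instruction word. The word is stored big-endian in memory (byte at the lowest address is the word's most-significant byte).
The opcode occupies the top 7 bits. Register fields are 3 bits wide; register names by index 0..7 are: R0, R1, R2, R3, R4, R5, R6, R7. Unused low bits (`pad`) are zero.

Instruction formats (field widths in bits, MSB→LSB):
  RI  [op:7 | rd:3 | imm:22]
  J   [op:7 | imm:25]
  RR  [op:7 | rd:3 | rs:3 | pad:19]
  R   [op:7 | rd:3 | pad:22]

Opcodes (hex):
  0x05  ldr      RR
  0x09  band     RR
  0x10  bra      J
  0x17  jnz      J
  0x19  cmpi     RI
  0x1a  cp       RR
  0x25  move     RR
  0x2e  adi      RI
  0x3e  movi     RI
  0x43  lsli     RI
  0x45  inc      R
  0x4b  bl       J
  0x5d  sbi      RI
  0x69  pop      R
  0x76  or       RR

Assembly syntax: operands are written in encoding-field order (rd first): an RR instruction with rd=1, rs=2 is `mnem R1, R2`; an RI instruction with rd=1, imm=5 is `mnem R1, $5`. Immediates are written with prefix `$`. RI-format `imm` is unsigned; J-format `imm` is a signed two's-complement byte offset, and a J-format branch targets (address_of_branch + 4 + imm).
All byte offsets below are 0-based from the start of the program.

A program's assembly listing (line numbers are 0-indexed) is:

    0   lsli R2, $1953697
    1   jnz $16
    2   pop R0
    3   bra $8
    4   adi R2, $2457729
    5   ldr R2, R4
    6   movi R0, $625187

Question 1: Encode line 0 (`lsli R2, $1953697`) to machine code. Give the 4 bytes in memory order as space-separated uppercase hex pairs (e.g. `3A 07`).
86 9D CF A1

L0: lsli op=0x43:7|rd=2:3|imm=1953697:22 ⇒ 0x869dcfa1 ⇒ big 86 9d cf a1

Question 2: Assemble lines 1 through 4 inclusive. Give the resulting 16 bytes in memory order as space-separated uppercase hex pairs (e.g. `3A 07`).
line 1 (jnz): pack op=0x17:7|imm=16:25 = 0x2e000010; big→ 2e 00 00 10
line 2 (pop): pack op=0x69:7|rd=0:3|pad=0:22 = 0xd2000000; big→ d2 00 00 00
line 3 (bra): pack op=0x10:7|imm=8:25 = 0x20000008; big→ 20 00 00 08
line 4 (adi): pack op=0x2e:7|rd=2:3|imm=2457729:22 = 0x5ca58081; big→ 5c a5 80 81

2E 00 00 10 D2 00 00 00 20 00 00 08 5C A5 80 81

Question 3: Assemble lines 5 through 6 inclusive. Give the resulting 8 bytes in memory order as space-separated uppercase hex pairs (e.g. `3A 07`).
L5: ldr op=0x5:7|rd=2:3|rs=4:3|pad=0:19 ⇒ 0x0aa00000 ⇒ big 0a a0 00 00
L6: movi op=0x3e:7|rd=0:3|imm=625187:22 ⇒ 0x7c098a23 ⇒ big 7c 09 8a 23

0A A0 00 00 7C 09 8A 23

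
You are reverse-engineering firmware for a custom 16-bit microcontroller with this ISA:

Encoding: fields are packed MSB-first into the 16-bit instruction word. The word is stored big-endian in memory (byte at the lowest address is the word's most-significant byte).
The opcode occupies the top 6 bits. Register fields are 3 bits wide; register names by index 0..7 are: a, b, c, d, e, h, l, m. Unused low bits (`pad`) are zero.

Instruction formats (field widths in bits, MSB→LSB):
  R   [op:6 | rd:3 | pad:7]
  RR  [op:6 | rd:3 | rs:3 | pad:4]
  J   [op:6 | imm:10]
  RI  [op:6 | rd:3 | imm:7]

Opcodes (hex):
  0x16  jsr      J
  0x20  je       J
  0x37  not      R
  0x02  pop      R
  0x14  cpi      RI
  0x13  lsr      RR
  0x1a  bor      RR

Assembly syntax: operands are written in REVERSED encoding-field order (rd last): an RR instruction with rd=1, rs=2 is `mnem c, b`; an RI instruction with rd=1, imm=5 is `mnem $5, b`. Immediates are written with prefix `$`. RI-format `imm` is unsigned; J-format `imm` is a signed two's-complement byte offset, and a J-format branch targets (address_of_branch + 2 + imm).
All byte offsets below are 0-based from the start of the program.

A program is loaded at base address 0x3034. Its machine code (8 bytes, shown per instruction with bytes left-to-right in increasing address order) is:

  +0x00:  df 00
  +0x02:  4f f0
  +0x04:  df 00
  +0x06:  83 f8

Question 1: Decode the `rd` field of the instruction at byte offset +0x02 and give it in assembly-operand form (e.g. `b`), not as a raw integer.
m

@+02  big-endian(4f f0) = 0x4ff0
  op=0x4ff0>>10=0x13 ⇒ lsr (RR)
  rd: (w>>7)&0x7=0x7 → m
  rs: (w>>4)&0x7=0x7 → m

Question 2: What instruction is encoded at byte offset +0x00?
off 0x00: read df 00 as big → 0xdf00
  opcode bits[15:10]=0x37: not/R
  rd@[9:7]=0x6 ⇒ l

not l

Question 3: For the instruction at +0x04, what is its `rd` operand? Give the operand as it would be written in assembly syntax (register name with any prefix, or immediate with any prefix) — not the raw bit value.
+0x04: df 00 ⇒ word 0xdf00 (big)
  top 6b → 0x37 → not [R]
  rd@[9:7]=0x6 ⇒ l

l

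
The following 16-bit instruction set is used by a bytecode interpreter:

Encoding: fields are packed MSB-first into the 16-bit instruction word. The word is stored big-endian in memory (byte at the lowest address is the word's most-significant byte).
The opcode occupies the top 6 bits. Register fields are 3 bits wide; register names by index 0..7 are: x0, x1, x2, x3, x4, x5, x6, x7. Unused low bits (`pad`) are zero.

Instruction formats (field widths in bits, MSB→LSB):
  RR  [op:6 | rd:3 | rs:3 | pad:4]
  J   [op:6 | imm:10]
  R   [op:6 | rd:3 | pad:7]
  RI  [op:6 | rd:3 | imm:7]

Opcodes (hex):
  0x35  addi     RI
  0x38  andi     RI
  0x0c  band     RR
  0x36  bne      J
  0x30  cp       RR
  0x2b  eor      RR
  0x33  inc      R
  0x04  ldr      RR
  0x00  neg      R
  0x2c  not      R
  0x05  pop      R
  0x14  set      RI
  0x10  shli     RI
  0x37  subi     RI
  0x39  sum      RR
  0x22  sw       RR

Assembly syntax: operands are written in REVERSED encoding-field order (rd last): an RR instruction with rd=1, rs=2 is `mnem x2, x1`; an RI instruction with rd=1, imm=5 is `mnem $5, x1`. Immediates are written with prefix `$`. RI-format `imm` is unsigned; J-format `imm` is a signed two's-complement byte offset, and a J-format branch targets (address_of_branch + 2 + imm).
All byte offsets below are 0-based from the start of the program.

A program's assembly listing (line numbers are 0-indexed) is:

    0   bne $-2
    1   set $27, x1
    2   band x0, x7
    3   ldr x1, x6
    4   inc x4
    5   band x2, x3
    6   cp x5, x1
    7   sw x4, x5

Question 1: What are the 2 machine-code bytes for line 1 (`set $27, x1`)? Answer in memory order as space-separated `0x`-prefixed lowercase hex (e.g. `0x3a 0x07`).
0x50 0x9b

L1: set op=0x14:6|rd=1:3|imm=27:7 ⇒ 0x509b ⇒ big 50 9b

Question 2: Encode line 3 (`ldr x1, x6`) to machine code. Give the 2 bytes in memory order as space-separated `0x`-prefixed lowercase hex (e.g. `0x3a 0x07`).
L3: ldr op=0x4:6|rd=6:3|rs=1:3|pad=0:4 ⇒ 0x1310 ⇒ big 13 10

0x13 0x10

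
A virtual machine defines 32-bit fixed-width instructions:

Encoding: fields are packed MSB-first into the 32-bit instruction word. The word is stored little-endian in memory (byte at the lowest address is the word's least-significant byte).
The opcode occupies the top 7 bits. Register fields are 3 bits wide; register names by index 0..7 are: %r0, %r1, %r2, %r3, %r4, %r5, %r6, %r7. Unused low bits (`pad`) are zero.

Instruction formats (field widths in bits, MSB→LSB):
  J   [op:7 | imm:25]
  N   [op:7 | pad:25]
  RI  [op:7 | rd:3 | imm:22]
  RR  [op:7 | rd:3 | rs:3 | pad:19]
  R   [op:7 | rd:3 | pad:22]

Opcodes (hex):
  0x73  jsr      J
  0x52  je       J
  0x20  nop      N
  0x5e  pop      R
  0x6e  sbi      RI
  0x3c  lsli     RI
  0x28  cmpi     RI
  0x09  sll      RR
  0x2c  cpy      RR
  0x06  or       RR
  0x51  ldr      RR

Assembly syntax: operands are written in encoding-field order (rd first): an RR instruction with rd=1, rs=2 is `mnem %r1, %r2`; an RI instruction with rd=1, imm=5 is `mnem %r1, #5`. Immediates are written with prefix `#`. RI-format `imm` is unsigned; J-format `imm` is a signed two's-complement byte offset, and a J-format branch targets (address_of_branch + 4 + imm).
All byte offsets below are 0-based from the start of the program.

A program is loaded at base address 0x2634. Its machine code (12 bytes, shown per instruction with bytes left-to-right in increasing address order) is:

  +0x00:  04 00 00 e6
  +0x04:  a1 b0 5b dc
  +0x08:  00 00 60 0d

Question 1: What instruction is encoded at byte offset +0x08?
[08] 00 00 60 0d → 0x0d600000
  opcode bits[31:25]=0x6: or/RR
  [24:22] rd=5 = %r5
  [21:19] rs=4 = %r4

or %r5, %r4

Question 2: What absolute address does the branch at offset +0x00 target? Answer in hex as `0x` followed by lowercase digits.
0x263c

@+00  little-endian(04 00 00 e6) = 0xe6000004
  op=0xe6000004>>25=0x73 ⇒ jsr (J)
  [24:0] imm=4 = #4
  target = base 0x2634 + off 0x00 + 4 + imm 4 = 0x263c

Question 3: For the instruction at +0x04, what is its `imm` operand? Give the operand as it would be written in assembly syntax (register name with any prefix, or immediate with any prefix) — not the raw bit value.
#1814689

@+04  little-endian(a1 b0 5b dc) = 0xdc5bb0a1
  opcode bits[31:25]=0x6e: sbi/RI
  rd@[24:22]=0x1 ⇒ %r1
  imm@[21:0]=0x1bb0a1 ⇒ #1814689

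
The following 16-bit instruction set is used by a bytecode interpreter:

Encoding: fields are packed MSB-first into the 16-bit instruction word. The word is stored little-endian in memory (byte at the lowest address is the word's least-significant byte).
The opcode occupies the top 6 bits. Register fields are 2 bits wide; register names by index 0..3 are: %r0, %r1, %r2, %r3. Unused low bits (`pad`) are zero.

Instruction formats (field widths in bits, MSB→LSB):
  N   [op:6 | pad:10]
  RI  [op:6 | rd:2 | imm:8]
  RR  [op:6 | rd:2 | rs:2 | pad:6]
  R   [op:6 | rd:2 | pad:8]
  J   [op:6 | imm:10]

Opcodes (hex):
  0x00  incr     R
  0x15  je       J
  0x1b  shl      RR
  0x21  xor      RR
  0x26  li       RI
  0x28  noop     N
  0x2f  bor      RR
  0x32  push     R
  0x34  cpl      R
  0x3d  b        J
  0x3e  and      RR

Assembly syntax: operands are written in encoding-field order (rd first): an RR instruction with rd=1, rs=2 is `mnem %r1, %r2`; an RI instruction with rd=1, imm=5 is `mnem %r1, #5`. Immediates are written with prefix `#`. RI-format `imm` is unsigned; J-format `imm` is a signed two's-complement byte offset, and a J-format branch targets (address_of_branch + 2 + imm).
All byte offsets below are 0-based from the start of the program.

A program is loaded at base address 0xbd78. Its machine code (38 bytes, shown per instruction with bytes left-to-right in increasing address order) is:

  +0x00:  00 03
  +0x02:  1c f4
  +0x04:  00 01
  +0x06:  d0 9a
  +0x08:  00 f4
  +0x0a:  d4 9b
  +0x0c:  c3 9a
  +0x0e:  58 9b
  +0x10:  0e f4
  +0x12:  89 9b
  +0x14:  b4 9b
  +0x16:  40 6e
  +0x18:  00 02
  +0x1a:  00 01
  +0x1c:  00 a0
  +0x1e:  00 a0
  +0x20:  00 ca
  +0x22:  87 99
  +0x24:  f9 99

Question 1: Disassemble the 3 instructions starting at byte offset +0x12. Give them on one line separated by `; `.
li %r3, #137; li %r3, #180; shl %r2, %r1

[12] 89 9b → 0x9b89
  top 6b → 0x26 → li [RI]
  rd@[9:8]=0x3 ⇒ %r3
  imm@[7:0]=0x89 ⇒ #137
[14] b4 9b → 0x9bb4
  top 6b → 0x26 → li [RI]
  rd@[9:8]=0x3 ⇒ %r3
  imm@[7:0]=0xb4 ⇒ #180
[16] 40 6e → 0x6e40
  top 6b → 0x1b → shl [RR]
  rd@[9:8]=0x2 ⇒ %r2
  rs@[7:6]=0x1 ⇒ %r1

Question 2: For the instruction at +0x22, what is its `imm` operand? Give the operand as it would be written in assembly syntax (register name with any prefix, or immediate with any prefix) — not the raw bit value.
@+22  little-endian(87 99) = 0x9987
  opcode bits[15:10]=0x26: li/RI
  rd@[9:8]=0x1 ⇒ %r1
  imm@[7:0]=0x87 ⇒ #135

#135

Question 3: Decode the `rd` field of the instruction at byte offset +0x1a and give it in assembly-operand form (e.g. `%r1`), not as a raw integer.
%r1

off 0x1a: read 00 01 as little → 0x0100
  opcode bits[15:10]=0x0: incr/R
  rd: (w>>8)&0x3=0x1 → %r1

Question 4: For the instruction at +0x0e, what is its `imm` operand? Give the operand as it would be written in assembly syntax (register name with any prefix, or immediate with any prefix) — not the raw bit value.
off 0x0e: read 58 9b as little → 0x9b58
  opcode bits[15:10]=0x26: li/RI
  rd: (w>>8)&0x3=0x3 → %r3
  imm: (w>>0)&0xff=0x58 → #88

#88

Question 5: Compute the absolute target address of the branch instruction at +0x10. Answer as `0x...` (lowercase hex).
0xbd98

+0x10: 0e f4 ⇒ word 0xf40e (little)
  opcode bits[15:10]=0x3d: b/J
  imm: (w>>0)&0x3ff=0xe → #14
  target = base 0xbd78 + off 0x10 + 2 + imm 14 = 0xbd98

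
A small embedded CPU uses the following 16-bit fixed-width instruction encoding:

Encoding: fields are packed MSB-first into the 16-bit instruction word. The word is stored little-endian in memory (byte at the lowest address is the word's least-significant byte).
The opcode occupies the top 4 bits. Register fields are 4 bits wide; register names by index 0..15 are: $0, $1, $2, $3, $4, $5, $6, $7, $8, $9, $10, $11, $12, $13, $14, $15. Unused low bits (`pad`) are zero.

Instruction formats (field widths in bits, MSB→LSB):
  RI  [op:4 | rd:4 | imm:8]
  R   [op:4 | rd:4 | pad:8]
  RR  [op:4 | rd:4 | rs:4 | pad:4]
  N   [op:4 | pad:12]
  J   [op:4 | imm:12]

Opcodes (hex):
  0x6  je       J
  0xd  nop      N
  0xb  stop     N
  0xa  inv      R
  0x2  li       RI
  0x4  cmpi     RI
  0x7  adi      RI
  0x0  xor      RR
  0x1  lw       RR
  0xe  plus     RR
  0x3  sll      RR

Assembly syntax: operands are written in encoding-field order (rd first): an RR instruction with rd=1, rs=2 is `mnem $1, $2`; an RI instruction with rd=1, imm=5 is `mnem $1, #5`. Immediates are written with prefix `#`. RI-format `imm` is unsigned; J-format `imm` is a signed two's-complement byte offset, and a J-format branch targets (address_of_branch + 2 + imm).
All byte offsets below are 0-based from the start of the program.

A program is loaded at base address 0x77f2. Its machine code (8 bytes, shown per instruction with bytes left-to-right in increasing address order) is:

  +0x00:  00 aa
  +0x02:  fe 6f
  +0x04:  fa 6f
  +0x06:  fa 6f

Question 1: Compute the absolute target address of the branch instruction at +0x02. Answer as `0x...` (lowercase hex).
[02] fe 6f → 0x6ffe
  opcode bits[15:12]=0x6: je/J
  imm: (w>>0)&0xfff=0xffe (s12→-2) → #-2
  target = base 0x77f2 + off 0x02 + 2 + imm -2 = 0x77f4

0x77f4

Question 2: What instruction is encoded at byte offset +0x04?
je #-6

off 0x04: read fa 6f as little → 0x6ffa
  top 4b → 0x6 → je [J]
  [11:0] imm=4090 (s12→-6) = #-6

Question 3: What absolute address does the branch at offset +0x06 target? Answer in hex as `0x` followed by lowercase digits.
off 0x06: read fa 6f as little → 0x6ffa
  top 4b → 0x6 → je [J]
  imm: (w>>0)&0xfff=0xffa (s12→-6) → #-6
  target = base 0x77f2 + off 0x06 + 2 + imm -6 = 0x77f4

0x77f4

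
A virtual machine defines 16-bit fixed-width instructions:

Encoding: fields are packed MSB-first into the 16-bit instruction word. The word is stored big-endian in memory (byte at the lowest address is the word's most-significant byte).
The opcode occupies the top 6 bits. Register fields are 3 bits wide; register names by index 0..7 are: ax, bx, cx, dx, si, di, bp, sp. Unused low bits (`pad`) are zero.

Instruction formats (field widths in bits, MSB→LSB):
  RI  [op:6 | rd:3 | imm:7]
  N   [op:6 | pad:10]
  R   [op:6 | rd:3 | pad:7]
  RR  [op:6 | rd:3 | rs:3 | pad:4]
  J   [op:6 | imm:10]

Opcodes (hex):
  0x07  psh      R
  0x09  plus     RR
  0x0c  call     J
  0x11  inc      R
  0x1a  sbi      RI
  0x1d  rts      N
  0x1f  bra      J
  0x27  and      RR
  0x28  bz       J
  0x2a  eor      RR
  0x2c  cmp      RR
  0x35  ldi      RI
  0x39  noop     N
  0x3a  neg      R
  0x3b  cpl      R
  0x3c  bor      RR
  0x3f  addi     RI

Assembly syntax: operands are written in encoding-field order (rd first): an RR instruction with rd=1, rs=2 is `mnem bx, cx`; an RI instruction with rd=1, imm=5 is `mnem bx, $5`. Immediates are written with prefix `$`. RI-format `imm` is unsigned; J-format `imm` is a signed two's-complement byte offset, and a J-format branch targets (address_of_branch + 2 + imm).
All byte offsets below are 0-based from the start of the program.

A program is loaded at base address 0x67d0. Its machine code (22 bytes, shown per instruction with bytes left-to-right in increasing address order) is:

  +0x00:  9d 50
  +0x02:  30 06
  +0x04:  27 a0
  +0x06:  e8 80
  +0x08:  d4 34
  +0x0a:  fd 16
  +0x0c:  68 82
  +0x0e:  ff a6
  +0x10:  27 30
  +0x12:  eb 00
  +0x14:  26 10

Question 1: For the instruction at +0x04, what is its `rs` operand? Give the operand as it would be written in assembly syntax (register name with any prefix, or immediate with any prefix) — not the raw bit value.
@+04  big-endian(27 a0) = 0x27a0
  top 6b → 0x9 → plus [RR]
  [9:7] rd=7 = sp
  [6:4] rs=2 = cx

cx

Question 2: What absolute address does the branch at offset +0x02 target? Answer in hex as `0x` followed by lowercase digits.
0x67da

[02] 30 06 → 0x3006
  opcode bits[15:10]=0xc: call/J
  [9:0] imm=6 = $6
  target = base 0x67d0 + off 0x02 + 2 + imm 6 = 0x67da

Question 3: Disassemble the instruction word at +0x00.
and cx, di

@+00  big-endian(9d 50) = 0x9d50
  op=0x9d50>>10=0x27 ⇒ and (RR)
  [9:7] rd=2 = cx
  [6:4] rs=5 = di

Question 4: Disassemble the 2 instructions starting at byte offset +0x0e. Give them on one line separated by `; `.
[0e] ff a6 → 0xffa6
  top 6b → 0x3f → addi [RI]
  rd@[9:7]=0x7 ⇒ sp
  imm@[6:0]=0x26 ⇒ $38
[10] 27 30 → 0x2730
  top 6b → 0x9 → plus [RR]
  rd@[9:7]=0x6 ⇒ bp
  rs@[6:4]=0x3 ⇒ dx

addi sp, $38; plus bp, dx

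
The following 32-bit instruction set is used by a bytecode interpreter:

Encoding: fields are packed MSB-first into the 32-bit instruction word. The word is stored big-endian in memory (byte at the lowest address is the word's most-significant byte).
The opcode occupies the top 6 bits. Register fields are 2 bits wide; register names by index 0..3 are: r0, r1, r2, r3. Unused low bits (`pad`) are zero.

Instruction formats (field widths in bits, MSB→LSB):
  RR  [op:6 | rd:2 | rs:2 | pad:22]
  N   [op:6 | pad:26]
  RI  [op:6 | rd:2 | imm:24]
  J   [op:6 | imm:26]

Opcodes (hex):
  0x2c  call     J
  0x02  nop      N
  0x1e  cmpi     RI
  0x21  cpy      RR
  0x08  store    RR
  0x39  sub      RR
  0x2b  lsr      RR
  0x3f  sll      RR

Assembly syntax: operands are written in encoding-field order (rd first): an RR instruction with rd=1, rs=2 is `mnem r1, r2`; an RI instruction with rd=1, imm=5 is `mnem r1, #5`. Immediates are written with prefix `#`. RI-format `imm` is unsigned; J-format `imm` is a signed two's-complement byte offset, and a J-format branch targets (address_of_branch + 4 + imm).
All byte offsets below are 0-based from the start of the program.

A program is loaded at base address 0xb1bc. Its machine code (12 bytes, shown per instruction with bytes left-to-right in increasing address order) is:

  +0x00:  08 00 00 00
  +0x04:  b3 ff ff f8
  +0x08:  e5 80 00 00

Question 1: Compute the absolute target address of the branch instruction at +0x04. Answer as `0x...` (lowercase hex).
@+04  big-endian(b3 ff ff f8) = 0xb3fffff8
  top 6b → 0x2c → call [J]
  imm@[25:0]=0x3fffff8 (s26→-8) ⇒ #-8
  target = base 0xb1bc + off 0x04 + 4 + imm -8 = 0xb1bc

0xb1bc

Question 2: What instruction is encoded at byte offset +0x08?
+0x08: e5 80 00 00 ⇒ word 0xe5800000 (big)
  opcode bits[31:26]=0x39: sub/RR
  rd@[25:24]=0x1 ⇒ r1
  rs@[23:22]=0x2 ⇒ r2

sub r1, r2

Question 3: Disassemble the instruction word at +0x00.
nop

+0x00: 08 00 00 00 ⇒ word 0x08000000 (big)
  top 6b → 0x2 → nop [N]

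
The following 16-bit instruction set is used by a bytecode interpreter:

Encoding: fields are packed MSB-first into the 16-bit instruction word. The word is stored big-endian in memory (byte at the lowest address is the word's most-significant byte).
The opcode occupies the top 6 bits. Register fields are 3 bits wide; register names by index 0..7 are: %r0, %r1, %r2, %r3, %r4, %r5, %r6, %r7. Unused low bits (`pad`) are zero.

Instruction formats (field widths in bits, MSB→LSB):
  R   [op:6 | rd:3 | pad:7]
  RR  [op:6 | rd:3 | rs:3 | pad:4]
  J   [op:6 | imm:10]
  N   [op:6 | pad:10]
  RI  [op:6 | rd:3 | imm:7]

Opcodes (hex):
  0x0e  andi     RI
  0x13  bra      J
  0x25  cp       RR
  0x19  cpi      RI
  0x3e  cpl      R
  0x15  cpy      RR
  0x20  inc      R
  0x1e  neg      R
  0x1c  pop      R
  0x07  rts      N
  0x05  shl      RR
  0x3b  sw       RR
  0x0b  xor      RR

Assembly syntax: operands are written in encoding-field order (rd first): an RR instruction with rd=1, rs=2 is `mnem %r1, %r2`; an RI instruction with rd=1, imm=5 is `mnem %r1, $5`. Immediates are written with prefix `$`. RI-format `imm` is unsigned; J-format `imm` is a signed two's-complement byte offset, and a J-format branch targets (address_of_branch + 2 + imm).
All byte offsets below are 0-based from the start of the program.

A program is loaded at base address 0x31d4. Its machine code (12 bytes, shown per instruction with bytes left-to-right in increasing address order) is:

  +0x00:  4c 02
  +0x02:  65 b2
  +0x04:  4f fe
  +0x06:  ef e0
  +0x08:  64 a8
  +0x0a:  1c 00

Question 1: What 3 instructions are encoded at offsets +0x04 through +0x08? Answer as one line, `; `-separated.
off 0x04: read 4f fe as big → 0x4ffe
  opcode bits[15:10]=0x13: bra/J
  imm: (w>>0)&0x3ff=0x3fe (s10→-2) → $-2
off 0x06: read ef e0 as big → 0xefe0
  opcode bits[15:10]=0x3b: sw/RR
  rd: (w>>7)&0x7=0x7 → %r7
  rs: (w>>4)&0x7=0x6 → %r6
off 0x08: read 64 a8 as big → 0x64a8
  opcode bits[15:10]=0x19: cpi/RI
  rd: (w>>7)&0x7=0x1 → %r1
  imm: (w>>0)&0x7f=0x28 → $40

bra $-2; sw %r7, %r6; cpi %r1, $40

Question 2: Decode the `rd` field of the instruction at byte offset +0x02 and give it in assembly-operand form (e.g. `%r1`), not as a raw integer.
%r3

[02] 65 b2 → 0x65b2
  opcode bits[15:10]=0x19: cpi/RI
  [9:7] rd=3 = %r3
  [6:0] imm=50 = $50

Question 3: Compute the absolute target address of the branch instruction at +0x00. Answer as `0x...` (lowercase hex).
+0x00: 4c 02 ⇒ word 0x4c02 (big)
  op=0x4c02>>10=0x13 ⇒ bra (J)
  imm@[9:0]=0x2 ⇒ $2
  target = base 0x31d4 + off 0x00 + 2 + imm 2 = 0x31d8

0x31d8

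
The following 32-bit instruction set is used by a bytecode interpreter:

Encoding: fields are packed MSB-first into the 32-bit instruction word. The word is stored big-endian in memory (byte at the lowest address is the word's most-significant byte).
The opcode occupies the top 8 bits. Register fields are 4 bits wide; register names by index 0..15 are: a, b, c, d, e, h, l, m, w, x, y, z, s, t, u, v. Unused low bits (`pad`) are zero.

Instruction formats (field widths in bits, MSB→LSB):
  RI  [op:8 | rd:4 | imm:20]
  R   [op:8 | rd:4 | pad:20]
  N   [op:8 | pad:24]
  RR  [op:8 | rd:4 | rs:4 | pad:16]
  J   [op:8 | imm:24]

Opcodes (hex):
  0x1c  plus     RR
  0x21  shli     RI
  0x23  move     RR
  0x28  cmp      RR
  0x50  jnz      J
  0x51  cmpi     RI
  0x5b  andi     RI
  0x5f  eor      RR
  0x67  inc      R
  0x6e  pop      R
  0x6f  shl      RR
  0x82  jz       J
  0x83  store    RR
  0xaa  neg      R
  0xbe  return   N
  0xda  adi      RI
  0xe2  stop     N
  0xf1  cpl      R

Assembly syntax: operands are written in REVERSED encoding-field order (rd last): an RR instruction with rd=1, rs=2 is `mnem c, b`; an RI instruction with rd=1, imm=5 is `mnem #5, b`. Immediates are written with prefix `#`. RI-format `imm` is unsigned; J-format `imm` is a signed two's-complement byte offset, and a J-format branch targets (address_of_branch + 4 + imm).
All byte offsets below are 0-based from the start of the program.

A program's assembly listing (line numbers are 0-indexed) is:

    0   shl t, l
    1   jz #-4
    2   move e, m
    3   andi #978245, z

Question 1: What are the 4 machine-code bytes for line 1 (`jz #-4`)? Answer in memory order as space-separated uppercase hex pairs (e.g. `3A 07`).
82 FF FF FC

line 1 (jz): pack op=0x82:8|imm=-4:24 = 0x82fffffc; big→ 82 ff ff fc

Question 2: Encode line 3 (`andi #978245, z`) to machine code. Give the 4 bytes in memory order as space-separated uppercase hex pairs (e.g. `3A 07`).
5B BE ED 45

3. andi fields op=0x5b:8|rd=11:4|imm=978245:20 → word 5bbeed45h → 5b be ed 45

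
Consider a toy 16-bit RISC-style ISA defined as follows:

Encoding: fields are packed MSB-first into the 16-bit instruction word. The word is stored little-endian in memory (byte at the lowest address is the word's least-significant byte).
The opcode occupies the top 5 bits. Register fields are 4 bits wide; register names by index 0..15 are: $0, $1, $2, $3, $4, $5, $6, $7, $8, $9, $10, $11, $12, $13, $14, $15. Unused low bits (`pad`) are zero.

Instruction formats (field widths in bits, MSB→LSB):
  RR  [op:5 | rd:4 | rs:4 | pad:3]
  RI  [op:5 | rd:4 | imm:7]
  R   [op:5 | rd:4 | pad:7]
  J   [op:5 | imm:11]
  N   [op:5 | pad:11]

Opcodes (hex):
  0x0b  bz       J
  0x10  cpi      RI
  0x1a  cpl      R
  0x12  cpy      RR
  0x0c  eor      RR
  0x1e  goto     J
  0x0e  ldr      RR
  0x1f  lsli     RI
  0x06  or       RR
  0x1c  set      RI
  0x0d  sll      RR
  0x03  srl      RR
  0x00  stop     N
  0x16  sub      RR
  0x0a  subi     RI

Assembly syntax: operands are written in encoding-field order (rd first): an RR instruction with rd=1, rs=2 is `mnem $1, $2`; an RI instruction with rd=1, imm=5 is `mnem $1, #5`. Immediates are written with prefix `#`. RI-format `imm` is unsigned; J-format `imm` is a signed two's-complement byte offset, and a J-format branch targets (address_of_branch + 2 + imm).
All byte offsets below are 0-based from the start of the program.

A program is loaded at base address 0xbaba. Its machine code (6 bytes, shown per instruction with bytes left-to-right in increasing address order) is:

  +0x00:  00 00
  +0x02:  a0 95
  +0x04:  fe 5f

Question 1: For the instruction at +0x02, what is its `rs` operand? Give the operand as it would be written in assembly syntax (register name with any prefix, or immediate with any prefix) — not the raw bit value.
off 0x02: read a0 95 as little → 0x95a0
  op=0x95a0>>11=0x12 ⇒ cpy (RR)
  rd: (w>>7)&0xf=0xb → $11
  rs: (w>>3)&0xf=0x4 → $4

$4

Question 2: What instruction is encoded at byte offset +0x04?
[04] fe 5f → 0x5ffe
  op=0x5ffe>>11=0xb ⇒ bz (J)
  imm: (w>>0)&0x7ff=0x7fe (s11→-2) → #-2

bz #-2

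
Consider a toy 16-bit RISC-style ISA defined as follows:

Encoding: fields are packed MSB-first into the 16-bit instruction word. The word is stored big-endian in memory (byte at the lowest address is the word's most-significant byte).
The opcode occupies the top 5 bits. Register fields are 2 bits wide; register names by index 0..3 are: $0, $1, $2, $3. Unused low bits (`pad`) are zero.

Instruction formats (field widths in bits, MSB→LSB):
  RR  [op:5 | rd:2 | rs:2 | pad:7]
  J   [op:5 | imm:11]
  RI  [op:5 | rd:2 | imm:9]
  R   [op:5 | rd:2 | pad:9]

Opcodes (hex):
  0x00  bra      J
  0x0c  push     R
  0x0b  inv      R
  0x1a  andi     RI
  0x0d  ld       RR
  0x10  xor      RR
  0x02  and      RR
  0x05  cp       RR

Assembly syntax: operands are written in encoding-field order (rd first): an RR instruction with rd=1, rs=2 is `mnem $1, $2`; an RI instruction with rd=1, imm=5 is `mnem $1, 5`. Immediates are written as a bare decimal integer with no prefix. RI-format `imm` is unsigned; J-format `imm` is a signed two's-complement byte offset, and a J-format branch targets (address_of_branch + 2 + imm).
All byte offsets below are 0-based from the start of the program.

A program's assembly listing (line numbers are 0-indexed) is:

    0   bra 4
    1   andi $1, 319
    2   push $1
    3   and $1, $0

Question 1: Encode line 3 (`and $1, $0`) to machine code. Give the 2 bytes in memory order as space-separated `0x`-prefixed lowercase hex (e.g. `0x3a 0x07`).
L3: and op=0x2:5|rd=1:2|rs=0:2|pad=0:7 ⇒ 0x1200 ⇒ big 12 00

0x12 0x00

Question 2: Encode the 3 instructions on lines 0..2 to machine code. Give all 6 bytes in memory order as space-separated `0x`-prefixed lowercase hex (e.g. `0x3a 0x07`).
0. bra fields op=0x0:5|imm=4:11 → word 0004h → 00 04
1. andi fields op=0x1a:5|rd=1:2|imm=319:9 → word d33fh → d3 3f
2. push fields op=0xc:5|rd=1:2|pad=0:9 → word 6200h → 62 00

0x00 0x04 0xd3 0x3f 0x62 0x00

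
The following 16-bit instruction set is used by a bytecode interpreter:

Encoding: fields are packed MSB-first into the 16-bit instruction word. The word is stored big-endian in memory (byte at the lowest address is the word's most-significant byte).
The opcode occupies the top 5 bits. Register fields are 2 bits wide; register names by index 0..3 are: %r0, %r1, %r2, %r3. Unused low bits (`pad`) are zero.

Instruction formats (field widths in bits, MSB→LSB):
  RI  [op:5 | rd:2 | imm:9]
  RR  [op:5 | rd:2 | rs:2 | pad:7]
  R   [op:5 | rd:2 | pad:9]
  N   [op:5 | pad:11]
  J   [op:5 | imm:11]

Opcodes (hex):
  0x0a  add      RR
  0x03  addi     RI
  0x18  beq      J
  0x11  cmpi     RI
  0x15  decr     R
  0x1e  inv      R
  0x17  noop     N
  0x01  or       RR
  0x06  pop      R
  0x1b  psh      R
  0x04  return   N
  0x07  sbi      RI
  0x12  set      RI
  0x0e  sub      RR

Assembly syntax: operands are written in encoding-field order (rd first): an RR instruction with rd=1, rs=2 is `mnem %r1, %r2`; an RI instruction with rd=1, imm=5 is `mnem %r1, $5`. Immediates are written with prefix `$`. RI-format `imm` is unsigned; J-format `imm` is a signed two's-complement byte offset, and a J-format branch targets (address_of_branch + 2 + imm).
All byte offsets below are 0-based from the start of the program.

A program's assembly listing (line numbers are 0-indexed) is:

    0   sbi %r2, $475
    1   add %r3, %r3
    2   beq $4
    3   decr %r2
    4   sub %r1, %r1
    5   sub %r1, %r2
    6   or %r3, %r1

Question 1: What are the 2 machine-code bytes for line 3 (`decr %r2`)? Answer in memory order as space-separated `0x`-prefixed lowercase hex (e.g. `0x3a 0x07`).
L3: decr op=0x15:5|rd=2:2|pad=0:9 ⇒ 0xac00 ⇒ big ac 00

0xac 0x00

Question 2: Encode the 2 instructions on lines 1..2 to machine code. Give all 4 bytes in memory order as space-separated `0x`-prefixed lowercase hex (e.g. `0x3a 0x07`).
0x57 0x80 0xc0 0x04

L1: add op=0xa:5|rd=3:2|rs=3:2|pad=0:7 ⇒ 0x5780 ⇒ big 57 80
L2: beq op=0x18:5|imm=4:11 ⇒ 0xc004 ⇒ big c0 04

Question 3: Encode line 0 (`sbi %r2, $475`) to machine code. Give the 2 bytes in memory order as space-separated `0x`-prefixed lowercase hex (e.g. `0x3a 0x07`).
0x3d 0xdb

L0: sbi op=0x7:5|rd=2:2|imm=475:9 ⇒ 0x3ddb ⇒ big 3d db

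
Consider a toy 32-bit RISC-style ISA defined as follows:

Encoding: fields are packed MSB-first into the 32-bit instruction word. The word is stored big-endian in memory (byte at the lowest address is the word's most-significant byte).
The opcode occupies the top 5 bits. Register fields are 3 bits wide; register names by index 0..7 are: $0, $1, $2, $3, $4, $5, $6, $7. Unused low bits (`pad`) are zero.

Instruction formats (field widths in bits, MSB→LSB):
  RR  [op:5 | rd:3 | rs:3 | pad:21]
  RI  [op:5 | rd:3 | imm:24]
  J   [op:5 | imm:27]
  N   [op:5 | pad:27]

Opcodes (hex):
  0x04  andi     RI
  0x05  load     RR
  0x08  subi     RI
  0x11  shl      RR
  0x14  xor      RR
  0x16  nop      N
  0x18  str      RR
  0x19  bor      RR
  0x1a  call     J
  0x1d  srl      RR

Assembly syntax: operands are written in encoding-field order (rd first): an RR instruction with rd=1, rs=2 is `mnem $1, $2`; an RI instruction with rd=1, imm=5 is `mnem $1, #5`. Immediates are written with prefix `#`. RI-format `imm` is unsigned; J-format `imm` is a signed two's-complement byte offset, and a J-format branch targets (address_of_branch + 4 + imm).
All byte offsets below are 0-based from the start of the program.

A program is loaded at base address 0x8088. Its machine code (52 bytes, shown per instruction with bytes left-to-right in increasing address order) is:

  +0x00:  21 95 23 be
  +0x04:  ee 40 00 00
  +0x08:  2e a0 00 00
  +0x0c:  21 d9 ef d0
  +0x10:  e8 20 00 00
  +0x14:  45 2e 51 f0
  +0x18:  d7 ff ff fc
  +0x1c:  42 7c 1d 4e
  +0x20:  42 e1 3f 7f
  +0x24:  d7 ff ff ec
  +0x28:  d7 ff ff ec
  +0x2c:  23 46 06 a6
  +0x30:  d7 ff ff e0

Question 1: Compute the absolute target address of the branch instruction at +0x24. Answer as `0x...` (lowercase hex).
@+24  big-endian(d7 ff ff ec) = 0xd7ffffec
  op=0xd7ffffec>>27=0x1a ⇒ call (J)
  imm: (w>>0)&0x7ffffff=0x7ffffec (s27→-20) → #-20
  target = base 0x8088 + off 0x24 + 4 + imm -20 = 0x809c

0x809c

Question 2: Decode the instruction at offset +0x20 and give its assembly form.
subi $2, #14761855

@+20  big-endian(42 e1 3f 7f) = 0x42e13f7f
  opcode bits[31:27]=0x8: subi/RI
  rd: (w>>24)&0x7=0x2 → $2
  imm: (w>>0)&0xffffff=0xe13f7f → #14761855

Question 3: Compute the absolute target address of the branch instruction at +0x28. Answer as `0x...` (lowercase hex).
0x80a0

[28] d7 ff ff ec → 0xd7ffffec
  opcode bits[31:27]=0x1a: call/J
  [26:0] imm=134217708 (s27→-20) = #-20
  target = base 0x8088 + off 0x28 + 4 + imm -20 = 0x80a0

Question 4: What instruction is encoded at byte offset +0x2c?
andi $3, #4589222

+0x2c: 23 46 06 a6 ⇒ word 0x234606a6 (big)
  op=0x234606a6>>27=0x4 ⇒ andi (RI)
  rd@[26:24]=0x3 ⇒ $3
  imm@[23:0]=0x4606a6 ⇒ #4589222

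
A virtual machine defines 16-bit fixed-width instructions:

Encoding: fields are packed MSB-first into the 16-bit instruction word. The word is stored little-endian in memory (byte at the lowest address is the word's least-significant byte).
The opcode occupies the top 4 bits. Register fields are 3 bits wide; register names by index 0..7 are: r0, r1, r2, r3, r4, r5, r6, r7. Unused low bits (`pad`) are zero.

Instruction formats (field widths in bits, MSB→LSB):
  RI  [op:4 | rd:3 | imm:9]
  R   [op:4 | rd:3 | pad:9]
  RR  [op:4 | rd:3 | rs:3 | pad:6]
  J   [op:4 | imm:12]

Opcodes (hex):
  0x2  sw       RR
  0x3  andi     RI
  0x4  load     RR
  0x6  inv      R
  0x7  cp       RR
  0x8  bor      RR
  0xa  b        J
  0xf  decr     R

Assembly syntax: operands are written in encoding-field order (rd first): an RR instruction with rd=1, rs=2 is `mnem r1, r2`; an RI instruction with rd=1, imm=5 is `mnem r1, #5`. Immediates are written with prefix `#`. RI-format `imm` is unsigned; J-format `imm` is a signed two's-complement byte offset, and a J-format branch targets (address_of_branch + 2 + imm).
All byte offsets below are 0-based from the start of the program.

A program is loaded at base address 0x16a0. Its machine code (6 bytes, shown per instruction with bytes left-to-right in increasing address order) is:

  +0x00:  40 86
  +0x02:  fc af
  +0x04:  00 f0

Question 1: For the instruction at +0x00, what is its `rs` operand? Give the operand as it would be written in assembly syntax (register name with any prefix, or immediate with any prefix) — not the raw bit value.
r1

[00] 40 86 → 0x8640
  op=0x8640>>12=0x8 ⇒ bor (RR)
  [11:9] rd=3 = r3
  [8:6] rs=1 = r1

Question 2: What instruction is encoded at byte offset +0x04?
decr r0

[04] 00 f0 → 0xf000
  opcode bits[15:12]=0xf: decr/R
  rd@[11:9]=0x0 ⇒ r0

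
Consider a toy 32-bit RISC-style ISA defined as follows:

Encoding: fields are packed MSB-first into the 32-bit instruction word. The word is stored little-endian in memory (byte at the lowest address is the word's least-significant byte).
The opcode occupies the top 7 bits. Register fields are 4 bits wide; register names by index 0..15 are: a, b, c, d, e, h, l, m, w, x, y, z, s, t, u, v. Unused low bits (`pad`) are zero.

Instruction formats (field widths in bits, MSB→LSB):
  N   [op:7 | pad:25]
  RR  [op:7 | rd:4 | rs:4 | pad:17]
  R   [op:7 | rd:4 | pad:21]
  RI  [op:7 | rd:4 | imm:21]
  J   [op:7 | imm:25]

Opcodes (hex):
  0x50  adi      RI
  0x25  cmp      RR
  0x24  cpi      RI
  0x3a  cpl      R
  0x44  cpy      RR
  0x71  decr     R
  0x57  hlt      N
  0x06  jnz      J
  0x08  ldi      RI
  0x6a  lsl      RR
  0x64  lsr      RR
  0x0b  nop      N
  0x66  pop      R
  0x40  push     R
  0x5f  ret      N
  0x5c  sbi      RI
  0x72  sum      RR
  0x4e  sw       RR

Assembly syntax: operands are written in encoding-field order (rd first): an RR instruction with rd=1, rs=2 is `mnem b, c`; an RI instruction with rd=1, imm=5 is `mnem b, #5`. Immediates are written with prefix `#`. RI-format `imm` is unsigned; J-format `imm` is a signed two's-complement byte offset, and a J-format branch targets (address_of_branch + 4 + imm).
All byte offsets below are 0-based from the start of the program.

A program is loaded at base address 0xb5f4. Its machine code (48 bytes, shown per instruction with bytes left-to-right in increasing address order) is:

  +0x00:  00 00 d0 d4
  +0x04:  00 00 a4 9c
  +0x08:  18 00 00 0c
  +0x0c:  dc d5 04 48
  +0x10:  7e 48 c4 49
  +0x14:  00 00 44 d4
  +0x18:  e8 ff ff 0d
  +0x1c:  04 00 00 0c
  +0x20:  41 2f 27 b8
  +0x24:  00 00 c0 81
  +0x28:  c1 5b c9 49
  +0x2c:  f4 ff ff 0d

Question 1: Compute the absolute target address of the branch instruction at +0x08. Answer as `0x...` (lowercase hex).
@+08  little-endian(18 00 00 0c) = 0x0c000018
  top 7b → 0x6 → jnz [J]
  imm: (w>>0)&0x1ffffff=0x18 → #24
  target = base 0xb5f4 + off 0x08 + 4 + imm 24 = 0xb618

0xb618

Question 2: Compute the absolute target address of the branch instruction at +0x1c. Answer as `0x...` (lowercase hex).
[1c] 04 00 00 0c → 0x0c000004
  opcode bits[31:25]=0x6: jnz/J
  [24:0] imm=4 = #4
  target = base 0xb5f4 + off 0x1c + 4 + imm 4 = 0xb618

0xb618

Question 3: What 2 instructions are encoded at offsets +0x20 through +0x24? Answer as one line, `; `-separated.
sbi b, #470849; push u

[20] 41 2f 27 b8 → 0xb8272f41
  top 7b → 0x5c → sbi [RI]
  [24:21] rd=1 = b
  [20:0] imm=470849 = #470849
[24] 00 00 c0 81 → 0x81c00000
  top 7b → 0x40 → push [R]
  [24:21] rd=14 = u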